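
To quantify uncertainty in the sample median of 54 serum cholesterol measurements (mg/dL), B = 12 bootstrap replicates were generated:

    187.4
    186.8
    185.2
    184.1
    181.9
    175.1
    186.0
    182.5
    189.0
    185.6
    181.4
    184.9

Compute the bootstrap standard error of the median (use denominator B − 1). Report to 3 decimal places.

Bootstrap SE is the standard deviation of the 12 replicate medians.
Mean of replicates: (187.4 + 186.8 + 185.2 + 184.1 + 181.9 + 175.1 + 186.0 + 182.5 + 189.0 + 185.6 + 181.4 + 184.9) / 12 = 2209.9000 / 12 = 184.1583
Sum of squared deviations: (+3.2417)² + (+2.6417)² + (+1.0417)² + (−0.0583)² + (−2.2583)² + (−9.0583)² + (+1.8417)² + (−1.6583)² + (+4.8417)² + (+1.4417)² + (−2.7583)² + (+0.7417)² = 145.5492
Variance = 145.5492 / 11 = 13.2317
SE* = √13.2317

SE* = 3.638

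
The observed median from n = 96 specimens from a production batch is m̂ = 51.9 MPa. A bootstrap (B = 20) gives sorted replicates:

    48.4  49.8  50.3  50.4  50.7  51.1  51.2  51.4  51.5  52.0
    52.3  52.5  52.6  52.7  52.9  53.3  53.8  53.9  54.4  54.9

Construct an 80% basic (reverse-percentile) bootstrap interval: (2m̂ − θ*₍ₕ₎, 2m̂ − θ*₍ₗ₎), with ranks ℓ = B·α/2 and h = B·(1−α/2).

(49.9, 54.0)

Percentile endpoints at ranks 2 and 18: θ*₍2₎ = 49.8, θ*₍18₎ = 53.9.
Basic interval reflects these around m̂:
  lower = 2 × 51.9 − 53.9 = 49.9
  upper = 2 × 51.9 − 49.8 = 54.0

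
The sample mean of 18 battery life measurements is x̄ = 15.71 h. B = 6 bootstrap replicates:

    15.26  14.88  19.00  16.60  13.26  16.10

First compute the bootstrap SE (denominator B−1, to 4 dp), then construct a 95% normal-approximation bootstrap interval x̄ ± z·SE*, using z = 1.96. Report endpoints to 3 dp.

(11.935, 19.485)

Mean of replicates = 15.8500; sum of squared deviations = 18.5446; SE* = √(18.5446/5) = 1.9259
Margin = 1.96 × 1.9259 = 3.7748
Interval: 15.71 ± 3.7748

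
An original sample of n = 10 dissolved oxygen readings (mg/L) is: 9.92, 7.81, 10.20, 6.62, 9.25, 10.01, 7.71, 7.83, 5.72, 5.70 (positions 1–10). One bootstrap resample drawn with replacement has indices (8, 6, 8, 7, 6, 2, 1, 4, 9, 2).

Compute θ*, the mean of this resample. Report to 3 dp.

θ* = 8.127

Resample values: 7.83, 10.01, 7.83, 7.71, 10.01, 7.81, 9.92, 6.62, 5.72, 7.81.
Mean = (7.83 + 10.01 + 7.83 + 7.71 + 10.01 + 7.81 + 9.92 + 6.62 + 5.72 + 7.81) / 10 = 81.270 / 10 = 8.127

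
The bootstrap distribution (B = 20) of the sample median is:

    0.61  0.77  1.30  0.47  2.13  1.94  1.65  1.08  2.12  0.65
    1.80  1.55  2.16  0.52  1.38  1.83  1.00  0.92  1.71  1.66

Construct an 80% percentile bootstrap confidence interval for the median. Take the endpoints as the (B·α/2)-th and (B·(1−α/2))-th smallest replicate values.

(0.52, 2.12)

Sorted replicates: 0.47, 0.52, 0.61, 0.65, 0.77, 0.92, 1.00, 1.08, 1.30, 1.38, 1.55, 1.65, 1.66, 1.71, 1.80, 1.83, 1.94, 2.12, 2.13, 2.16
α = 0.20; lower rank = 20 × 0.100 = 2; upper rank = 20 × 0.900 = 18.
The 2nd smallest replicate is 0.52; the 18th is 2.12.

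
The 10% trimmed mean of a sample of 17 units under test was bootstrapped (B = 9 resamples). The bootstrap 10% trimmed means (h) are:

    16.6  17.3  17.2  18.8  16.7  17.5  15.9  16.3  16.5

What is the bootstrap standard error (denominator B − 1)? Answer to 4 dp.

SE* = 0.8526

Bootstrap SE is the standard deviation of the 9 replicate 10% trimmed means.
Mean of replicates: (16.6 + 17.3 + 17.2 + 18.8 + 16.7 + 17.5 + 15.9 + 16.3 + 16.5) / 9 = 152.80000 / 9 = 16.97778
Sum of squared deviations: (−0.37778)² + (+0.32222)² + (+0.22222)² + (+1.82222)² + (−0.27778)² + (+0.52222)² + (−1.07778)² + (−0.67778)² + (−0.47778)² = 5.81556
Variance = 5.81556 / 8 = 0.72694
SE* = √0.72694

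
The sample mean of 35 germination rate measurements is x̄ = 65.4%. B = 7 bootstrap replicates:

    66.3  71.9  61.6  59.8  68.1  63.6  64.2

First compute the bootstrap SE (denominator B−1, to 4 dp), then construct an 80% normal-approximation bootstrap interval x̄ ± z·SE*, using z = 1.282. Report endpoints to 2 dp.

Mean of replicates = 65.0714; sum of squared deviations = 100.0743; SE* = √(100.0743/6) = 4.0840
Margin = 1.282 × 4.0840 = 5.236
Interval: 65.4 ± 5.236

(60.16, 70.64)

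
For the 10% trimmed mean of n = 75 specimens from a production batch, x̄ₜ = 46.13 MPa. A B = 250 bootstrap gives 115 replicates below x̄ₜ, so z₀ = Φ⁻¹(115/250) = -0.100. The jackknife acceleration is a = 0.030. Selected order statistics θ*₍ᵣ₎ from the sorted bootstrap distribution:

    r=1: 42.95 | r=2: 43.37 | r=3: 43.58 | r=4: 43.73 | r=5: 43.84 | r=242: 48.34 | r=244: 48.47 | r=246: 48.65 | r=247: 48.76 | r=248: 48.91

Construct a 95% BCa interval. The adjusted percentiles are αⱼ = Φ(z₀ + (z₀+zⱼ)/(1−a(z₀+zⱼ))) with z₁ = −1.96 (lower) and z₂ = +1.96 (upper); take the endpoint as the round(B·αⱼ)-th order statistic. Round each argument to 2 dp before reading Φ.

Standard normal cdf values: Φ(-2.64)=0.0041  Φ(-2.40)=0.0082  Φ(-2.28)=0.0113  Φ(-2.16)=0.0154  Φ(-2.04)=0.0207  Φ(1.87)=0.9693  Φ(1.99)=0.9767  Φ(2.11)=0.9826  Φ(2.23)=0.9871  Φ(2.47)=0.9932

Lower: z₀ + z₁ = -0.100 + (-1.960) = -2.060; 1 − a(z₀+z₁) = 1 − (0.030)(-2.060) = 1.0618; argument = -0.100 + (-2.060)/1.0618 = -2.0401 → -2.04.
α₁ = Φ(-2.04) = 0.0207; rank = round(250 × 0.0207) = 5; θ*₍5₎ = 43.84.
Upper: z₀ + z₂ = 1.860; 1 − a(z₀+z₂) = 0.9442; argument = 1.8699 → 1.87; α₂ = 0.9693; rank = 242; θ*₍242₎ = 48.34.

(43.84, 48.34)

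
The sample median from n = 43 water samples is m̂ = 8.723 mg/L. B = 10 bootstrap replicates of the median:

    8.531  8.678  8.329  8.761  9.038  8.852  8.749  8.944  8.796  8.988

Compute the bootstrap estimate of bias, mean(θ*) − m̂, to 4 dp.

mean(θ*) = (8.531 + 8.678 + 8.329 + 8.761 + 9.038 + 8.852 + 8.749 + 8.944 + 8.796 + 8.988) / 10 = 8.76660
bias = 8.76660 − 8.723

bias = +0.0436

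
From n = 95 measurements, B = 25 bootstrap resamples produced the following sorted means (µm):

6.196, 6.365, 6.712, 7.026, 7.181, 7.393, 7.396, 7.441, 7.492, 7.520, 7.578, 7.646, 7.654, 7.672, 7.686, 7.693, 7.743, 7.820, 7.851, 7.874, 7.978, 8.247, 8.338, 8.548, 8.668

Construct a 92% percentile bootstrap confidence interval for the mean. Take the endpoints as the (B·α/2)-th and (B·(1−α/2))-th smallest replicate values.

α = 0.08; lower rank = 25 × 0.040 = 1; upper rank = 25 × 0.960 = 24.
The 1st smallest replicate is 6.196; the 24th is 8.548.

(6.196, 8.548)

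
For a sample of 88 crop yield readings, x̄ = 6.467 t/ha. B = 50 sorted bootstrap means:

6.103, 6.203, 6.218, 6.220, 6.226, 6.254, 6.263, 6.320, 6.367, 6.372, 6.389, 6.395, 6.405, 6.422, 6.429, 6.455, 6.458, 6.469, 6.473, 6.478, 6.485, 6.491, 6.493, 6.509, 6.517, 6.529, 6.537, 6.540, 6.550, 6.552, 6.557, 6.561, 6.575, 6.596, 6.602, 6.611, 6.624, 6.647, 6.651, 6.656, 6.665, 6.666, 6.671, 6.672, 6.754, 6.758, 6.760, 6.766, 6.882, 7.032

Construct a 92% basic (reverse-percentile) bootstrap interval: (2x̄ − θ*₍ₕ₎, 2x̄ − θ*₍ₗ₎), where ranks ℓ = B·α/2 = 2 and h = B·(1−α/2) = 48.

Percentile endpoints at ranks 2 and 48: θ*₍2₎ = 6.203, θ*₍48₎ = 6.766.
Basic interval reflects these around x̄:
  lower = 2 × 6.467 − 6.766 = 6.168
  upper = 2 × 6.467 − 6.203 = 6.731

(6.168, 6.731)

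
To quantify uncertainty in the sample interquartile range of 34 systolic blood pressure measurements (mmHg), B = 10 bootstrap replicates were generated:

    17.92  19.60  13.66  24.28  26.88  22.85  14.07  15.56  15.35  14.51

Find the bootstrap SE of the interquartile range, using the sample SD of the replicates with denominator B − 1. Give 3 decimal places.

SE* = 4.733

Bootstrap SE is the standard deviation of the 10 replicate interquartile ranges.
Mean of replicates: (17.92 + 19.60 + 13.66 + 24.28 + 26.88 + 22.85 + 14.07 + 15.56 + 15.35 + 14.51) / 10 = 184.6800 / 10 = 18.4680
Sum of squared deviations: (−0.5480)² + (+1.1320)² + (−4.8080)² + (+5.8120)² + (+8.4120)² + (+4.3820)² + (−4.3980)² + (−2.9080)² + (−3.1180)² + (−3.9580)² = 201.6282
Variance = 201.6282 / 9 = 22.4031
SE* = √22.4031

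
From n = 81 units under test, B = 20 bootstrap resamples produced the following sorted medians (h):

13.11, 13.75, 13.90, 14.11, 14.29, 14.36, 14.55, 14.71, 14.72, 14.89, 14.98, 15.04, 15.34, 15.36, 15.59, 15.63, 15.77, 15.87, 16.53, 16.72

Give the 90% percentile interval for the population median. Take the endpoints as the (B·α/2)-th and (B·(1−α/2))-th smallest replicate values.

α = 0.10; lower rank = 20 × 0.050 = 1; upper rank = 20 × 0.950 = 19.
The 1st smallest replicate is 13.11; the 19th is 16.53.

(13.11, 16.53)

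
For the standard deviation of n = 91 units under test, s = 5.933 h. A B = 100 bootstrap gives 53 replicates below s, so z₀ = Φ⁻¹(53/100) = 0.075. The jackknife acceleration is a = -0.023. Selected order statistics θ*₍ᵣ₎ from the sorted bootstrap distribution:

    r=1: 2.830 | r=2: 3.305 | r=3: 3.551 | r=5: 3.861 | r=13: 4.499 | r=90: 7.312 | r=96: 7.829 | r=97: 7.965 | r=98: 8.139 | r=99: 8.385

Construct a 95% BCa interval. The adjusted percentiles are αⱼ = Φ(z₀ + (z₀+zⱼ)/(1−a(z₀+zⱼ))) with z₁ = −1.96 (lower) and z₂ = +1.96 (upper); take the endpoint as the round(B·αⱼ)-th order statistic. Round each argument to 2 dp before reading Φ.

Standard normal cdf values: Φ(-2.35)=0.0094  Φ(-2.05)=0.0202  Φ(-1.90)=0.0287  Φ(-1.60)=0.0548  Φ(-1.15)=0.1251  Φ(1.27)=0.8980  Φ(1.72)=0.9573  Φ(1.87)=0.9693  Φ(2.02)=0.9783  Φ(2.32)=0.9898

Lower: z₀ + z₁ = 0.075 + (-1.960) = -1.885; 1 − a(z₀+z₁) = 1 − (-0.023)(-1.885) = 0.9566; argument = 0.075 + (-1.885)/0.9566 = -1.8954 → -1.90.
α₁ = Φ(-1.90) = 0.0287; rank = round(100 × 0.0287) = 3; θ*₍3₎ = 3.551.
Upper: z₀ + z₂ = 2.035; 1 − a(z₀+z₂) = 1.0468; argument = 2.0190 → 2.02; α₂ = 0.9783; rank = 98; θ*₍98₎ = 8.139.

(3.551, 8.139)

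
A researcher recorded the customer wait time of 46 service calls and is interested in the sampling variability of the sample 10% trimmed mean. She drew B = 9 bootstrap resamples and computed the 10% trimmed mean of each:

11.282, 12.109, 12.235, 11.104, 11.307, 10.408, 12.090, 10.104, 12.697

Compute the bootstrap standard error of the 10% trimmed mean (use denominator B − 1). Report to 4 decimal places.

SE* = 0.8712

Bootstrap SE is the standard deviation of the 9 replicate 10% trimmed means.
Mean of replicates: (11.282 + 12.109 + 12.235 + 11.104 + 11.307 + 10.408 + 12.090 + 10.104 + 12.697) / 9 = 103.33600 / 9 = 11.48178
Sum of squared deviations: (−0.19978)² + (+0.62722)² + (+0.75322)² + (−0.37778)² + (−0.17478)² + (−1.07378)² + (+0.60822)² + (−1.37778)² + (+1.21522)² = 6.07190
Variance = 6.07190 / 8 = 0.75899
SE* = √0.75899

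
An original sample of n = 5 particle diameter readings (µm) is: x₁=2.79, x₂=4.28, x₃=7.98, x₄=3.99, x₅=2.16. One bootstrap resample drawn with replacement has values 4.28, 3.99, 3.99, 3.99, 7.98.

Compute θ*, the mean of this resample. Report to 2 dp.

Mean = (4.28 + 3.99 + 3.99 + 3.99 + 7.98) / 5 = 24.230 / 5 = 4.85

θ* = 4.85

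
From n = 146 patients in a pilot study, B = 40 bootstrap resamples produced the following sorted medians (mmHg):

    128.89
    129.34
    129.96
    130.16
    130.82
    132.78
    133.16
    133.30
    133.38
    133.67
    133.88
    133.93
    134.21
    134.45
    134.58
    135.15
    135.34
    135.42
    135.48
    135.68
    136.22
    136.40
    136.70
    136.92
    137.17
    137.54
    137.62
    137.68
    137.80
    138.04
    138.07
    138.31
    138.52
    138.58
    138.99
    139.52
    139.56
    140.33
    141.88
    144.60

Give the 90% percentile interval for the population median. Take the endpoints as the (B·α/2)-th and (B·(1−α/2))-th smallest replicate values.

α = 0.10; lower rank = 40 × 0.050 = 2; upper rank = 40 × 0.950 = 38.
The 2nd smallest replicate is 129.34; the 38th is 140.33.

(129.34, 140.33)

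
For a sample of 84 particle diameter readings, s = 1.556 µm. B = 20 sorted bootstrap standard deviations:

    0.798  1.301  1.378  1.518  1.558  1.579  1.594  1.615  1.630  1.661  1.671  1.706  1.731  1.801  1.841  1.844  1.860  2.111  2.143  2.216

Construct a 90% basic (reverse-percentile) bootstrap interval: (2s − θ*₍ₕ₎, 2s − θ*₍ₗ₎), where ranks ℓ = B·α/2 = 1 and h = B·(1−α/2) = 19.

Percentile endpoints at ranks 1 and 19: θ*₍1₎ = 0.798, θ*₍19₎ = 2.143.
Basic interval reflects these around s:
  lower = 2 × 1.556 − 2.143 = 0.969
  upper = 2 × 1.556 − 0.798 = 2.314

(0.969, 2.314)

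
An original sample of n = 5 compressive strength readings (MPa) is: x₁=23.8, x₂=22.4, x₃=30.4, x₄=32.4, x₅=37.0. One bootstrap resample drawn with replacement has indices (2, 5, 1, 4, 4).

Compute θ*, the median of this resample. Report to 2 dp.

Resample values: 22.4, 37.0, 23.8, 32.4, 32.4.
Sorted: 22.4, 23.8, 32.4, 32.4, 37.0
Median = middle value = 32.40

θ* = 32.40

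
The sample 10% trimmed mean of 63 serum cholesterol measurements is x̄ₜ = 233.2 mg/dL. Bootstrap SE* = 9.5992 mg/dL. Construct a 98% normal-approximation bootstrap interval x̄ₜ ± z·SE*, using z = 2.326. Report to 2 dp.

Margin = 2.326 × 9.5992 = 22.328
Interval: 233.2 ± 22.328

(210.87, 255.53)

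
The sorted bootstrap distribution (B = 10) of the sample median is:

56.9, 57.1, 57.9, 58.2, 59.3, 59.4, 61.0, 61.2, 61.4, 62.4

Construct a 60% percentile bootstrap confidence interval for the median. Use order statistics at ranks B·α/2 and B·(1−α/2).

α = 0.40; lower rank = 10 × 0.200 = 2; upper rank = 10 × 0.800 = 8.
The 2nd smallest replicate is 57.1; the 8th is 61.2.

(57.1, 61.2)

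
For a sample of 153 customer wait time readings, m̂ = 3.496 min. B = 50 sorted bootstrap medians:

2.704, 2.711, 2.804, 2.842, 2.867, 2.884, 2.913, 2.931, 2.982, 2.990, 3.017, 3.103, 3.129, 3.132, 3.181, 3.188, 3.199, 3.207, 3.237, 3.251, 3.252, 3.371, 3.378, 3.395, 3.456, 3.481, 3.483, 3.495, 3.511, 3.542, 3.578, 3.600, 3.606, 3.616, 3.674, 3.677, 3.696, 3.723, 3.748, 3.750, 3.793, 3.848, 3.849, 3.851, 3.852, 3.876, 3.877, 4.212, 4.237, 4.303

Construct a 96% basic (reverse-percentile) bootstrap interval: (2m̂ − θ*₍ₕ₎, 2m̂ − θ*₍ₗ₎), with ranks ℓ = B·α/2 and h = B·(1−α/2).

(2.755, 4.288)

Percentile endpoints at ranks 1 and 49: θ*₍1₎ = 2.704, θ*₍49₎ = 4.237.
Basic interval reflects these around m̂:
  lower = 2 × 3.496 − 4.237 = 2.755
  upper = 2 × 3.496 − 2.704 = 4.288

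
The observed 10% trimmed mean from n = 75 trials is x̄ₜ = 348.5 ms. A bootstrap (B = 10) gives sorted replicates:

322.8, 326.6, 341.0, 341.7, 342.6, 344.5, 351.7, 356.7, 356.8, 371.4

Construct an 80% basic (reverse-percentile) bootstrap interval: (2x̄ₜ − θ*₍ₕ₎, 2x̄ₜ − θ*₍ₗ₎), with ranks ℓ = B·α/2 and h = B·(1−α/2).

(340.2, 374.2)

Percentile endpoints at ranks 1 and 9: θ*₍1₎ = 322.8, θ*₍9₎ = 356.8.
Basic interval reflects these around x̄ₜ:
  lower = 2 × 348.5 − 356.8 = 340.2
  upper = 2 × 348.5 − 322.8 = 374.2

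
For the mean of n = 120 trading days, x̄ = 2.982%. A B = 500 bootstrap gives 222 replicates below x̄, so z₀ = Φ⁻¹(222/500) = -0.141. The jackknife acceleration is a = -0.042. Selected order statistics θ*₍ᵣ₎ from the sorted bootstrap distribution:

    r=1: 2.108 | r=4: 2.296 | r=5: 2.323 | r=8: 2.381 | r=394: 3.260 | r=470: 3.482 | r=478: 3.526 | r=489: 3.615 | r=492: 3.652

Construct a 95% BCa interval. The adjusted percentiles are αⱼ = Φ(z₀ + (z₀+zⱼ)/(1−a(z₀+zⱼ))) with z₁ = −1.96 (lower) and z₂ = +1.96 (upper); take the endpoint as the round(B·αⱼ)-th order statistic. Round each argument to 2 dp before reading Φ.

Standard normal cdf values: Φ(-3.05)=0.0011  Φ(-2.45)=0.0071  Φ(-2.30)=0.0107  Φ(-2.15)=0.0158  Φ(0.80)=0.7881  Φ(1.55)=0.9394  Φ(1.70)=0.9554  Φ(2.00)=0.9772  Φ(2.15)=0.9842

Lower: z₀ + z₁ = -0.141 + (-1.960) = -2.101; 1 − a(z₀+z₁) = 1 − (-0.042)(-2.101) = 0.9118; argument = -0.141 + (-2.101)/0.9118 = -2.4453 → -2.45.
α₁ = Φ(-2.45) = 0.0071; rank = round(500 × 0.0071) = 4; θ*₍4₎ = 2.296.
Upper: z₀ + z₂ = 1.819; 1 − a(z₀+z₂) = 1.0764; argument = 1.5489 → 1.55; α₂ = 0.9394; rank = 470; θ*₍470₎ = 3.482.

(2.296, 3.482)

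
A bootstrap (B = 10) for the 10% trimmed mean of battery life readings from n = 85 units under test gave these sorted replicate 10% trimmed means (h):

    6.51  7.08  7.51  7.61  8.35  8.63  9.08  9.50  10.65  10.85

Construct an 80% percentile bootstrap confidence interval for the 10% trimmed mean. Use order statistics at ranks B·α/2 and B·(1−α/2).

(6.51, 10.65)

α = 0.20; lower rank = 10 × 0.100 = 1; upper rank = 10 × 0.900 = 9.
The 1st smallest replicate is 6.51; the 9th is 10.65.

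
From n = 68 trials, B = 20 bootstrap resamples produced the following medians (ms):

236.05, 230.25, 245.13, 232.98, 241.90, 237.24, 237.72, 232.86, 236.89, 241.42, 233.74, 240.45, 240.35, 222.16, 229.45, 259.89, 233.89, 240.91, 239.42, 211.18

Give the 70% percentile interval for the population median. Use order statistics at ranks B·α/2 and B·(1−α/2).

(229.45, 241.42)

Sorted replicates: 211.18, 222.16, 229.45, 230.25, 232.86, 232.98, 233.74, 233.89, 236.05, 236.89, 237.24, 237.72, 239.42, 240.35, 240.45, 240.91, 241.42, 241.90, 245.13, 259.89
α = 0.30; lower rank = 20 × 0.150 = 3; upper rank = 20 × 0.850 = 17.
The 3rd smallest replicate is 229.45; the 17th is 241.42.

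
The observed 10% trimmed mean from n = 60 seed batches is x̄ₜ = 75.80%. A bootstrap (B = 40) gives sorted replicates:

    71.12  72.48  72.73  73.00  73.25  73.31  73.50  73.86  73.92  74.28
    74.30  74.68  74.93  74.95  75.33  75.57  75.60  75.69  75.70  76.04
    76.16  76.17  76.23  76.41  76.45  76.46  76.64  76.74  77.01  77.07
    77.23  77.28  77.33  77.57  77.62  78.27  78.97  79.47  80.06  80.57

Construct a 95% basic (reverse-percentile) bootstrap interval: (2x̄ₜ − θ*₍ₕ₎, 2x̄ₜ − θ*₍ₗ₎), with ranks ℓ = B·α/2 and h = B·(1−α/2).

Percentile endpoints at ranks 1 and 39: θ*₍1₎ = 71.12, θ*₍39₎ = 80.06.
Basic interval reflects these around x̄ₜ:
  lower = 2 × 75.80 − 80.06 = 71.54
  upper = 2 × 75.80 − 71.12 = 80.48

(71.54, 80.48)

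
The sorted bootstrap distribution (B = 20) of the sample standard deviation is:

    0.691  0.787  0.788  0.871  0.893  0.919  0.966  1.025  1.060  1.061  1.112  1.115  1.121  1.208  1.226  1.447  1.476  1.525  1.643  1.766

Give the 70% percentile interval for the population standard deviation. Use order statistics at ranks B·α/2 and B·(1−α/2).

α = 0.30; lower rank = 20 × 0.150 = 3; upper rank = 20 × 0.850 = 17.
The 3rd smallest replicate is 0.788; the 17th is 1.476.

(0.788, 1.476)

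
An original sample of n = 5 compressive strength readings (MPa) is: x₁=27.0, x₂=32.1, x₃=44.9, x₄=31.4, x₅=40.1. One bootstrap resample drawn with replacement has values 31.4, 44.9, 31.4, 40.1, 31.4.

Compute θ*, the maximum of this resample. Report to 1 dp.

θ* = 44.9

Maximum = 44.9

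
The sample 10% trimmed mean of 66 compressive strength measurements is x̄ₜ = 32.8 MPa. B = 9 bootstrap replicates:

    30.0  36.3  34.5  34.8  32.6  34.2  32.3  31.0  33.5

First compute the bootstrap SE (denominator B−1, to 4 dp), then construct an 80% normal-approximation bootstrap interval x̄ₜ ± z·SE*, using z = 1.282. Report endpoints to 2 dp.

Mean of replicates = 33.2444; sum of squared deviations = 31.1822; SE* = √(31.1822/8) = 1.9743
Margin = 1.282 × 1.9743 = 2.531
Interval: 32.8 ± 2.531

(30.27, 35.33)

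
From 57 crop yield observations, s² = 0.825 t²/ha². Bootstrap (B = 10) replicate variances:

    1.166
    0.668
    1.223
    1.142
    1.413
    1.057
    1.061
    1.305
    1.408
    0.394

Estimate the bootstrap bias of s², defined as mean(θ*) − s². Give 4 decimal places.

mean(θ*) = (1.166 + 0.668 + 1.223 + 1.142 + 1.413 + 1.057 + 1.061 + 1.305 + 1.408 + 0.394) / 10 = 1.08370
bias = 1.08370 − 0.825

bias = +0.2587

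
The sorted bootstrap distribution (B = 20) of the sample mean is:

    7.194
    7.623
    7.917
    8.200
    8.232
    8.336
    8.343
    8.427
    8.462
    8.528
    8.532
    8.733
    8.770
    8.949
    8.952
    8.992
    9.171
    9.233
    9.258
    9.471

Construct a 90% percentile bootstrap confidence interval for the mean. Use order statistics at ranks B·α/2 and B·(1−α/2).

α = 0.10; lower rank = 20 × 0.050 = 1; upper rank = 20 × 0.950 = 19.
The 1st smallest replicate is 7.194; the 19th is 9.258.

(7.194, 9.258)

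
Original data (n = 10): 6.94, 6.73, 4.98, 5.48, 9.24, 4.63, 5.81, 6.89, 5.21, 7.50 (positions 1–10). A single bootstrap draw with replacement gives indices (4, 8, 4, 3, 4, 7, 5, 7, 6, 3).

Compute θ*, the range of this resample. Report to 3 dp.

θ* = 4.610

Resample values: 5.48, 6.89, 5.48, 4.98, 5.48, 5.81, 9.24, 5.81, 4.63, 4.98.
Range = 9.24 − 4.63 = 4.610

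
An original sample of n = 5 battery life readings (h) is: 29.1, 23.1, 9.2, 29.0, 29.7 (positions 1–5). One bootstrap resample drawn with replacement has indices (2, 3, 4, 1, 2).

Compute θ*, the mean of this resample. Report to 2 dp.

θ* = 22.70

Resample values: 23.1, 9.2, 29.0, 29.1, 23.1.
Mean = (23.1 + 9.2 + 29.0 + 29.1 + 23.1) / 5 = 113.50 / 5 = 22.70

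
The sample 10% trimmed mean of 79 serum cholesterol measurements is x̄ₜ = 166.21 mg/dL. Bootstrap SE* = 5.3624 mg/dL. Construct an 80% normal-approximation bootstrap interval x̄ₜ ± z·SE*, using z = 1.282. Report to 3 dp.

Margin = 1.282 × 5.3624 = 6.8746
Interval: 166.21 ± 6.8746

(159.335, 173.085)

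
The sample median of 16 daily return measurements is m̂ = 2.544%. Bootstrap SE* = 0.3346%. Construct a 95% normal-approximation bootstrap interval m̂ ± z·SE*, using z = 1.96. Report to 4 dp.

Margin = 1.96 × 0.3346 = 0.65582
Interval: 2.544 ± 0.65582

(1.8882, 3.1998)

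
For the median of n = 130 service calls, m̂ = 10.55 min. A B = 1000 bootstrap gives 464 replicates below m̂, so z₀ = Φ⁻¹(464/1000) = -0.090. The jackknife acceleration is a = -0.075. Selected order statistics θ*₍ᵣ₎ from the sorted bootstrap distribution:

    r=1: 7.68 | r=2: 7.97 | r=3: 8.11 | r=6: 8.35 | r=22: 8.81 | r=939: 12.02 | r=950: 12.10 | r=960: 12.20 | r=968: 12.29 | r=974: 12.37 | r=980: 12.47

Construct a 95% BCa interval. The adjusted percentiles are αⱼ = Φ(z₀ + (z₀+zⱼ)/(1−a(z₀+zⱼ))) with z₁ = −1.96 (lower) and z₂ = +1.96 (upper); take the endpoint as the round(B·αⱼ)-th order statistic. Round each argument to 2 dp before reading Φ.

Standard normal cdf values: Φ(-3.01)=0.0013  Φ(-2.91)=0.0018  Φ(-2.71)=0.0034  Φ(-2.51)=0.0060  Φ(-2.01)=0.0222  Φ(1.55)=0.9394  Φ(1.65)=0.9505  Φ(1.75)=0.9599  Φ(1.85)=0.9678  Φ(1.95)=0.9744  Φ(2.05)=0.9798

Lower: z₀ + z₁ = -0.090 + (-1.960) = -2.050; 1 − a(z₀+z₁) = 1 − (-0.075)(-2.050) = 0.8463; argument = -0.090 + (-2.050)/0.8463 = -2.5125 → -2.51.
α₁ = Φ(-2.51) = 0.0060; rank = round(1000 × 0.0060) = 6; θ*₍6₎ = 8.35.
Upper: z₀ + z₂ = 1.870; 1 − a(z₀+z₂) = 1.1402; argument = 1.5500 → 1.55; α₂ = 0.9394; rank = 939; θ*₍939₎ = 12.02.

(8.35, 12.02)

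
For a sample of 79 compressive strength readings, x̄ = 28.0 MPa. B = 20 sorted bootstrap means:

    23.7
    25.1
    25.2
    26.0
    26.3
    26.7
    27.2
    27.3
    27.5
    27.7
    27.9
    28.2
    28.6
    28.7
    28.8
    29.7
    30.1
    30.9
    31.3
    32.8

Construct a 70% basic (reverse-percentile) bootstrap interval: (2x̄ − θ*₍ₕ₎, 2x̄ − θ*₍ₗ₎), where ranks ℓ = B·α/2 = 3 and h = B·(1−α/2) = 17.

(25.9, 30.8)

Percentile endpoints at ranks 3 and 17: θ*₍3₎ = 25.2, θ*₍17₎ = 30.1.
Basic interval reflects these around x̄:
  lower = 2 × 28.0 − 30.1 = 25.9
  upper = 2 × 28.0 − 25.2 = 30.8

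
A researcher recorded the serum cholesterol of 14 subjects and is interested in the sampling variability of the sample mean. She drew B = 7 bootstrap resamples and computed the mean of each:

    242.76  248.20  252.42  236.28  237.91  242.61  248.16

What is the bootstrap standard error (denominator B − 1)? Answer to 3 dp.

Bootstrap SE is the standard deviation of the 7 replicate means.
Mean of replicates: (242.76 + 248.20 + 252.42 + 236.28 + 237.91 + 242.61 + 248.16) / 7 = 1708.3400 / 7 = 244.0486
Sum of squared deviations: (−1.2886)² + (+4.1514)² + (+8.3714)² + (−7.7686)² + (−6.1386)² + (−1.4386)² + (+4.1114)² = 205.9817
Variance = 205.9817 / 6 = 34.3303
SE* = √34.3303

SE* = 5.859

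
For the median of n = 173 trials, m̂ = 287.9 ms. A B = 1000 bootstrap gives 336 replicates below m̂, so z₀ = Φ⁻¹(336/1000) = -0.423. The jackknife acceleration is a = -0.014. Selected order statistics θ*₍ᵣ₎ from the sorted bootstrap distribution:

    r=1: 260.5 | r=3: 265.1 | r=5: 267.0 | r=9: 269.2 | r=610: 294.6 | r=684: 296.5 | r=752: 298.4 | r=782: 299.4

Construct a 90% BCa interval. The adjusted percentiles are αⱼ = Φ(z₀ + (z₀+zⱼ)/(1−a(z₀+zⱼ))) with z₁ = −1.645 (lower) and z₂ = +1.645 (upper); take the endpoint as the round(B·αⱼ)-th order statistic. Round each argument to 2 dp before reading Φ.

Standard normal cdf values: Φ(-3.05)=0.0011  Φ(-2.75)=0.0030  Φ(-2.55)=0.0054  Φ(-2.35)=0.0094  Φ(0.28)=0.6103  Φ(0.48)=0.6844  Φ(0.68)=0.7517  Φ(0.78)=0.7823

Lower: z₀ + z₁ = -0.423 + (-1.645) = -2.068; 1 − a(z₀+z₁) = 1 − (-0.014)(-2.068) = 0.9710; argument = -0.423 + (-2.068)/0.9710 = -2.5527 → -2.55.
α₁ = Φ(-2.55) = 0.0054; rank = round(1000 × 0.0054) = 5; θ*₍5₎ = 267.0.
Upper: z₀ + z₂ = 1.222; 1 − a(z₀+z₂) = 1.0171; argument = 0.7784 → 0.78; α₂ = 0.7823; rank = 782; θ*₍782₎ = 299.4.

(267.0, 299.4)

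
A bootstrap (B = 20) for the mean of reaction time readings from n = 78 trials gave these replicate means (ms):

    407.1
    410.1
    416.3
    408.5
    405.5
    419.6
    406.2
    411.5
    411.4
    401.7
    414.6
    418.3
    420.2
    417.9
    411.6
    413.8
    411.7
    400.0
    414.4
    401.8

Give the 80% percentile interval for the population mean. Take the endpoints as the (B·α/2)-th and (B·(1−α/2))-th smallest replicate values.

Sorted replicates: 400.0, 401.7, 401.8, 405.5, 406.2, 407.1, 408.5, 410.1, 411.4, 411.5, 411.6, 411.7, 413.8, 414.4, 414.6, 416.3, 417.9, 418.3, 419.6, 420.2
α = 0.20; lower rank = 20 × 0.100 = 2; upper rank = 20 × 0.900 = 18.
The 2nd smallest replicate is 401.7; the 18th is 418.3.

(401.7, 418.3)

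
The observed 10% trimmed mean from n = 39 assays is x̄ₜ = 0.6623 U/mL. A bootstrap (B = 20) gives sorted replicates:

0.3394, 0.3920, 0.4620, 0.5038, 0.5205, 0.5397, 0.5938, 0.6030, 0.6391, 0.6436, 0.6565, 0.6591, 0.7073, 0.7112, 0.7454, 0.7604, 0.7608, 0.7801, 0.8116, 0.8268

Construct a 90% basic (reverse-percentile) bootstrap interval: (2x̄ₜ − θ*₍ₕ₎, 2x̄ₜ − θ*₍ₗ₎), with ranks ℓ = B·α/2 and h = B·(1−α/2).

Percentile endpoints at ranks 1 and 19: θ*₍1₎ = 0.3394, θ*₍19₎ = 0.8116.
Basic interval reflects these around x̄ₜ:
  lower = 2 × 0.6623 − 0.8116 = 0.5130
  upper = 2 × 0.6623 − 0.3394 = 0.9852

(0.5130, 0.9852)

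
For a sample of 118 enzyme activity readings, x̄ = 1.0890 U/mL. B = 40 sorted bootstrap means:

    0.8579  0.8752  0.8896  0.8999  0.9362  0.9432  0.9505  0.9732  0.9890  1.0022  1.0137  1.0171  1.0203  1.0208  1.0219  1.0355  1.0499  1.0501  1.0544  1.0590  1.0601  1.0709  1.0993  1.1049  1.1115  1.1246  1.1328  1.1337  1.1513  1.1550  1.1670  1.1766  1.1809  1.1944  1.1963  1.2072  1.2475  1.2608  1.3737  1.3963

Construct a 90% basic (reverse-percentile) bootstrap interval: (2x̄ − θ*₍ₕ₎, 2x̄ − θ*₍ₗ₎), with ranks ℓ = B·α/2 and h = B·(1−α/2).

Percentile endpoints at ranks 2 and 38: θ*₍2₎ = 0.8752, θ*₍38₎ = 1.2608.
Basic interval reflects these around x̄:
  lower = 2 × 1.0890 − 1.2608 = 0.9172
  upper = 2 × 1.0890 − 0.8752 = 1.3028

(0.9172, 1.3028)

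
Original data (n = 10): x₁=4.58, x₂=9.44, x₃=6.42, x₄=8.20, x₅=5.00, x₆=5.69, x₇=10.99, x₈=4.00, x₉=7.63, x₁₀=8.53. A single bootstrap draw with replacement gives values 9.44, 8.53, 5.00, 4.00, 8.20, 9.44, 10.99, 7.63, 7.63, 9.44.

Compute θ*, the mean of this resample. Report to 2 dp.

θ* = 8.03

Mean = (9.44 + 8.53 + 5.00 + 4.00 + 8.20 + 9.44 + 10.99 + 7.63 + 7.63 + 9.44) / 10 = 80.300 / 10 = 8.03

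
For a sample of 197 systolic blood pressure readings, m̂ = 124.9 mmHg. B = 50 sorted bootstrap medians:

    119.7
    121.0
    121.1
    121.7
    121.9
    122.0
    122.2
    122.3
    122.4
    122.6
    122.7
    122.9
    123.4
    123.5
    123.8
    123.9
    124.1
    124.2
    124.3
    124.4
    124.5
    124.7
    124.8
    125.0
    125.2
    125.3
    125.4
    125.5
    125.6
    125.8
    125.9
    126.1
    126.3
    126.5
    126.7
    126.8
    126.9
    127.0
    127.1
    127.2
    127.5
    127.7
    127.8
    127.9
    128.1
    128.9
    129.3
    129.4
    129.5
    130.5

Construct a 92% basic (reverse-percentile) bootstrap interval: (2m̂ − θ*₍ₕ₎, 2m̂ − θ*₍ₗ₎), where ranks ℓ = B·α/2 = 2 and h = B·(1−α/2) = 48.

(120.4, 128.8)

Percentile endpoints at ranks 2 and 48: θ*₍2₎ = 121.0, θ*₍48₎ = 129.4.
Basic interval reflects these around m̂:
  lower = 2 × 124.9 − 129.4 = 120.4
  upper = 2 × 124.9 − 121.0 = 128.8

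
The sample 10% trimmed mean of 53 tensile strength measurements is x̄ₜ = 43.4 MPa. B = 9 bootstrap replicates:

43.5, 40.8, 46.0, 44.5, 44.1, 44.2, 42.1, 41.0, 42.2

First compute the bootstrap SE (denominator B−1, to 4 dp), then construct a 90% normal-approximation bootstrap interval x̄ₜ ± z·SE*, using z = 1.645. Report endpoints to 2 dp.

Mean of replicates = 43.1556; sum of squared deviations = 24.2222; SE* = √(24.2222/8) = 1.7401
Margin = 1.645 × 1.7401 = 2.862
Interval: 43.4 ± 2.862

(40.54, 46.26)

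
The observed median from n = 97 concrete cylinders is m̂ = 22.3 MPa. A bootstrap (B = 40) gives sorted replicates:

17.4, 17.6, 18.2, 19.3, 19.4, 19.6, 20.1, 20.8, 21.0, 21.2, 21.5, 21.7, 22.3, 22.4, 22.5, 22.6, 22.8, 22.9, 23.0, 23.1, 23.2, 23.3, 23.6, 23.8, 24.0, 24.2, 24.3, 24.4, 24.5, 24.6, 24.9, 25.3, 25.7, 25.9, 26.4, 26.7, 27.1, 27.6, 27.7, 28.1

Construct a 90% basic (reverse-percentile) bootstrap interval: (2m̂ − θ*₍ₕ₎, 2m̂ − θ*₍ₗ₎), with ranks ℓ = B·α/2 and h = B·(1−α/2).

Percentile endpoints at ranks 2 and 38: θ*₍2₎ = 17.6, θ*₍38₎ = 27.6.
Basic interval reflects these around m̂:
  lower = 2 × 22.3 − 27.6 = 17.0
  upper = 2 × 22.3 − 17.6 = 27.0

(17.0, 27.0)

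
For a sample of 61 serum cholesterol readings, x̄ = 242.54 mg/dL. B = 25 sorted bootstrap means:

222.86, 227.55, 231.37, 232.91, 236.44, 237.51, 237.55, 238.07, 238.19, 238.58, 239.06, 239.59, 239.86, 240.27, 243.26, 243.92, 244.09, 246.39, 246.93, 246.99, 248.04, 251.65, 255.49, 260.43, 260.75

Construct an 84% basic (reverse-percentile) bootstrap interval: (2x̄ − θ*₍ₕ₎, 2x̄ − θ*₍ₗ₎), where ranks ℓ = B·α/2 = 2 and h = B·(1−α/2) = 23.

Percentile endpoints at ranks 2 and 23: θ*₍2₎ = 227.55, θ*₍23₎ = 255.49.
Basic interval reflects these around x̄:
  lower = 2 × 242.54 − 255.49 = 229.59
  upper = 2 × 242.54 − 227.55 = 257.53

(229.59, 257.53)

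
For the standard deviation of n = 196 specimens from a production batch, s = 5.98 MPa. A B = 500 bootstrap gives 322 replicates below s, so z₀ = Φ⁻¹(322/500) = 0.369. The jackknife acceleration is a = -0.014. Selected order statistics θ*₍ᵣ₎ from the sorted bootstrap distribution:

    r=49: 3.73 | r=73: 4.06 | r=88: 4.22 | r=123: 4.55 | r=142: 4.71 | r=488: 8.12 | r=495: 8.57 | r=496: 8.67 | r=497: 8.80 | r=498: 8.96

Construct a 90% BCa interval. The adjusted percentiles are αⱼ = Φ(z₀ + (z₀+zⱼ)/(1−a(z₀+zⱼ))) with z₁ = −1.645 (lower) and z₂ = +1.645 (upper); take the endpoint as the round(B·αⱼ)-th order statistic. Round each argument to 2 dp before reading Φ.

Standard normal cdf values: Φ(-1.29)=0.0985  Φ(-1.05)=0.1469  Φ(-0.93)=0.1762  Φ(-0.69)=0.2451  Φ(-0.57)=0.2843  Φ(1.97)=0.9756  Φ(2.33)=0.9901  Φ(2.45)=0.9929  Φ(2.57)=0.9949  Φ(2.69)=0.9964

(4.22, 8.57)

Lower: z₀ + z₁ = 0.369 + (-1.645) = -1.276; 1 − a(z₀+z₁) = 1 − (-0.014)(-1.276) = 0.9821; argument = 0.369 + (-1.276)/0.9821 = -0.9302 → -0.93.
α₁ = Φ(-0.93) = 0.1762; rank = round(500 × 0.1762) = 88; θ*₍88₎ = 4.22.
Upper: z₀ + z₂ = 2.014; 1 − a(z₀+z₂) = 1.0282; argument = 2.3278 → 2.33; α₂ = 0.9901; rank = 495; θ*₍495₎ = 8.57.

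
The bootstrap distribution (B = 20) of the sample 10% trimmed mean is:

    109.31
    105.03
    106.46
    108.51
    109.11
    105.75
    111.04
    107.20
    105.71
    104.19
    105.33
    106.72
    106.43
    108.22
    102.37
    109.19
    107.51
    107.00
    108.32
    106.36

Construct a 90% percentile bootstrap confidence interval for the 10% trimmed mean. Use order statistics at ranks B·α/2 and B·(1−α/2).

(102.37, 109.31)

Sorted replicates: 102.37, 104.19, 105.03, 105.33, 105.71, 105.75, 106.36, 106.43, 106.46, 106.72, 107.00, 107.20, 107.51, 108.22, 108.32, 108.51, 109.11, 109.19, 109.31, 111.04
α = 0.10; lower rank = 20 × 0.050 = 1; upper rank = 20 × 0.950 = 19.
The 1st smallest replicate is 102.37; the 19th is 109.31.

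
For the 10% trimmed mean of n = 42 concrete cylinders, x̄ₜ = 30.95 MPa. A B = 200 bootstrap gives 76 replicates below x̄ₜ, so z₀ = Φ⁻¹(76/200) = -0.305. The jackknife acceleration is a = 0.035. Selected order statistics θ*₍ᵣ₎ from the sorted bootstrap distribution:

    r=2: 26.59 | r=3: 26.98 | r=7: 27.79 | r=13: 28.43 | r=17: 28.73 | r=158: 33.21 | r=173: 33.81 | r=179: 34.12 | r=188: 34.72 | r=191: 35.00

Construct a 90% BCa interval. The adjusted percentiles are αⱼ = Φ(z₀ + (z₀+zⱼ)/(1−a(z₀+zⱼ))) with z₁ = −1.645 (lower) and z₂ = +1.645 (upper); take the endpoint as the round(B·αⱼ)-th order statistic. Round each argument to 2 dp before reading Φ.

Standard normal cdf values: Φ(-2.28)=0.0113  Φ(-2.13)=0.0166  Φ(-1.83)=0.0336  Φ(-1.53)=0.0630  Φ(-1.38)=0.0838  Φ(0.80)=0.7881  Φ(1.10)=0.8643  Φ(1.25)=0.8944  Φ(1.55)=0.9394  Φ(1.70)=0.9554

Lower: z₀ + z₁ = -0.305 + (-1.645) = -1.950; 1 − a(z₀+z₁) = 1 − (0.035)(-1.950) = 1.0682; argument = -0.305 + (-1.950)/1.0682 = -2.1304 → -2.13.
α₁ = Φ(-2.13) = 0.0166; rank = round(200 × 0.0166) = 3; θ*₍3₎ = 26.98.
Upper: z₀ + z₂ = 1.340; 1 − a(z₀+z₂) = 0.9531; argument = 1.1009 → 1.10; α₂ = 0.8643; rank = 173; θ*₍173₎ = 33.81.

(26.98, 33.81)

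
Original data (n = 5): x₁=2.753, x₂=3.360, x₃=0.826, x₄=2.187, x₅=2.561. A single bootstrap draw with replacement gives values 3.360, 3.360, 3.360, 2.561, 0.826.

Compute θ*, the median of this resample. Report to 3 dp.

θ* = 3.360

Sorted: 0.826, 2.561, 3.360, 3.360, 3.360
Median = middle value = 3.360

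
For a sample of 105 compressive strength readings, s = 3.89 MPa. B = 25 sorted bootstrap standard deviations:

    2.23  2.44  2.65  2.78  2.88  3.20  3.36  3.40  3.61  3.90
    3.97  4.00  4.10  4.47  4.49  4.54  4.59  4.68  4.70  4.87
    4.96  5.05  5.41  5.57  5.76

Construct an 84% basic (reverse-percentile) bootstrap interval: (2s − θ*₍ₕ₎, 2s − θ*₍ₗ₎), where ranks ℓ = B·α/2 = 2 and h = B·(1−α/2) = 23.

(2.37, 5.34)

Percentile endpoints at ranks 2 and 23: θ*₍2₎ = 2.44, θ*₍23₎ = 5.41.
Basic interval reflects these around s:
  lower = 2 × 3.89 − 5.41 = 2.37
  upper = 2 × 3.89 − 2.44 = 5.34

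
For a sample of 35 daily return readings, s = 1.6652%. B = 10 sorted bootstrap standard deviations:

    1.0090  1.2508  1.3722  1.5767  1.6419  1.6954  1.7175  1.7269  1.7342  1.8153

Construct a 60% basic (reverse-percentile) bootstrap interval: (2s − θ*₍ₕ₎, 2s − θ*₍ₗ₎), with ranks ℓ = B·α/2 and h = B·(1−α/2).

Percentile endpoints at ranks 2 and 8: θ*₍2₎ = 1.2508, θ*₍8₎ = 1.7269.
Basic interval reflects these around s:
  lower = 2 × 1.6652 − 1.7269 = 1.6035
  upper = 2 × 1.6652 − 1.2508 = 2.0796

(1.6035, 2.0796)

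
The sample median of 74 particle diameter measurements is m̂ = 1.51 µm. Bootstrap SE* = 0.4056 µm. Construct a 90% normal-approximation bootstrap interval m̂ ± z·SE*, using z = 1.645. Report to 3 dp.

Margin = 1.645 × 0.4056 = 0.6672
Interval: 1.51 ± 0.6672

(0.843, 2.177)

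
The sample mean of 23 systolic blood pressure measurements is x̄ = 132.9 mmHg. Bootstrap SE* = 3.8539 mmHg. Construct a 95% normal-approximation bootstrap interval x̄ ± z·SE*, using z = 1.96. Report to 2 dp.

Margin = 1.96 × 3.8539 = 7.554
Interval: 132.9 ± 7.554

(125.35, 140.45)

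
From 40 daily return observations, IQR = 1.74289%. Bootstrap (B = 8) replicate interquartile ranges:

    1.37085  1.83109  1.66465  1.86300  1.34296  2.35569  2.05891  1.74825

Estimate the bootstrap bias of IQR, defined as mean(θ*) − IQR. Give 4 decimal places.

mean(θ*) = (1.37085 + 1.83109 + 1.66465 + 1.86300 + 1.34296 + 2.35569 + 2.05891 + 1.74825) / 8 = 1.77943
bias = 1.77943 − 1.74289

bias = +0.0365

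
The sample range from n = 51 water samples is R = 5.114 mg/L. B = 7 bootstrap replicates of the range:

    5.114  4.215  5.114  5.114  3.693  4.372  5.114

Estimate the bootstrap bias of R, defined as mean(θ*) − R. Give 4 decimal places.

bias = −0.4374

mean(θ*) = (5.114 + 4.215 + 5.114 + 5.114 + 3.693 + 4.372 + 5.114) / 7 = 4.67657
bias = 4.67657 − 5.114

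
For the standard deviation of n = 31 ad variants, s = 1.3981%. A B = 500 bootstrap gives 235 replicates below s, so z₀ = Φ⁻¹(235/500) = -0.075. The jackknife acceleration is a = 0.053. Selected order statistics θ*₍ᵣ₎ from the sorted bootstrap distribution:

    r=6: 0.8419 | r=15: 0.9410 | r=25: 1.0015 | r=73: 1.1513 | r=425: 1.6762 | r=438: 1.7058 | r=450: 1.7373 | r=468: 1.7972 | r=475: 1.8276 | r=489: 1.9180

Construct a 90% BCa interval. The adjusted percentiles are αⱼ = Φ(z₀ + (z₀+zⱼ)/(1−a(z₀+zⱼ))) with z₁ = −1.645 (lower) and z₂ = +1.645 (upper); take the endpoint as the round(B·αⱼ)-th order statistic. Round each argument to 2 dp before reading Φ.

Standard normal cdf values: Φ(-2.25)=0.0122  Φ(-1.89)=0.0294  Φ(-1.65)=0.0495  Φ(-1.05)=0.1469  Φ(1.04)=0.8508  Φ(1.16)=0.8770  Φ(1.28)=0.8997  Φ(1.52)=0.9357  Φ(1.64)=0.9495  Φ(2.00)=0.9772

(1.0015, 1.8276)

Lower: z₀ + z₁ = -0.075 + (-1.645) = -1.720; 1 − a(z₀+z₁) = 1 − (0.053)(-1.720) = 1.0912; argument = -0.075 + (-1.720)/1.0912 = -1.6513 → -1.65.
α₁ = Φ(-1.65) = 0.0495; rank = round(500 × 0.0495) = 25; θ*₍25₎ = 1.0015.
Upper: z₀ + z₂ = 1.570; 1 − a(z₀+z₂) = 0.9168; argument = 1.6375 → 1.64; α₂ = 0.9495; rank = 475; θ*₍475₎ = 1.8276.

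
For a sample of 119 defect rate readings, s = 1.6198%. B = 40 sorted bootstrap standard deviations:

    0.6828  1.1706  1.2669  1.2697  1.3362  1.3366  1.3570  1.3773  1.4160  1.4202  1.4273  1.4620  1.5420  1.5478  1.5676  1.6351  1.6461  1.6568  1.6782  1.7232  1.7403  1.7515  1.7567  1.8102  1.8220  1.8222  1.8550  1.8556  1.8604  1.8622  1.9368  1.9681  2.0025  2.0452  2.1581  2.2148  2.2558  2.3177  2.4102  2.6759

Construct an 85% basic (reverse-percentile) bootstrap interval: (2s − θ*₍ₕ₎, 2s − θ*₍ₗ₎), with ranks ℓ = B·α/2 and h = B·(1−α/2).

(0.9838, 1.9727)

Percentile endpoints at ranks 3 and 37: θ*₍3₎ = 1.2669, θ*₍37₎ = 2.2558.
Basic interval reflects these around s:
  lower = 2 × 1.6198 − 2.2558 = 0.9838
  upper = 2 × 1.6198 − 1.2669 = 1.9727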